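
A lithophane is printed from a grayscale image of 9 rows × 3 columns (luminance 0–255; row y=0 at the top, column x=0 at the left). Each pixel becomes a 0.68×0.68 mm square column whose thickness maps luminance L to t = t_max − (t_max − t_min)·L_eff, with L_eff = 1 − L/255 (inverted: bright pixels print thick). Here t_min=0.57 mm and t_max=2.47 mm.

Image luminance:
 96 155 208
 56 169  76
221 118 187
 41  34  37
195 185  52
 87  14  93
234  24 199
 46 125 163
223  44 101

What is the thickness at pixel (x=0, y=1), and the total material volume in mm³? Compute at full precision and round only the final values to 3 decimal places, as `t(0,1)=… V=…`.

span = t_max - t_min = 2.47 - 0.57 = 1.900
L(0,1) = 56, L_eff = 1 - 56/255 = 0.780392 (inverted)
t(0,1) = 2.47 - 1.900·0.780392 = 0.987
Σt over all 9·3 pixels = 66481/1700 ≈ 39.1064706
V = pitch²·Σt = 0.68²·66481/1700 = 18.083

t(0,1)=0.987 V=18.083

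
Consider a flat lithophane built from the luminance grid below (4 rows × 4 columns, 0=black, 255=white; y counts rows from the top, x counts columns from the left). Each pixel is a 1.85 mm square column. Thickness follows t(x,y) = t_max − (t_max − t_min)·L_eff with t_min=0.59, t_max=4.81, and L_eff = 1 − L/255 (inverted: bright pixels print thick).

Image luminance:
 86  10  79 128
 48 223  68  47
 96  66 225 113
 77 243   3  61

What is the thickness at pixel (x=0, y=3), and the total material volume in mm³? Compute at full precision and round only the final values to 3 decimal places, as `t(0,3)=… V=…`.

t(0,3)=1.864 V=121.402

span = t_max - t_min = 4.81 - 0.59 = 4.220
L(0,3) = 77, L_eff = 1 - 77/255 = 0.698039 (inverted)
t(0,3) = 4.81 - 4.220·0.698039 = 1.864
Σt over all 4·4 pixels = 452263/12750 ≈ 35.4716078
V = pitch²·Σt = 1.85²·452263/12750 = 121.402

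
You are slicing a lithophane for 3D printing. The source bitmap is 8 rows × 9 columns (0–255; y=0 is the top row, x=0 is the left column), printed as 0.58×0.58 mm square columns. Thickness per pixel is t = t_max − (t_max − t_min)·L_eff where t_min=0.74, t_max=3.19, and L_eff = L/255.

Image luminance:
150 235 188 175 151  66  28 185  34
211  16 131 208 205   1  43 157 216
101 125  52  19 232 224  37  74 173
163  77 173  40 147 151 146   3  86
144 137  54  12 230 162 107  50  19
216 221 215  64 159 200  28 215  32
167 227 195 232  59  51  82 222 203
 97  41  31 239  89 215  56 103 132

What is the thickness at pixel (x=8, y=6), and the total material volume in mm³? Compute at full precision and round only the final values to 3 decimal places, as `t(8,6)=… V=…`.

span = t_max - t_min = 3.19 - 0.74 = 2.450
L(8,6) = 203, L_eff = 203/255 = 0.796078
t(8,6) = 3.19 - 2.450·0.796078 = 1.240
Σt over all 8·9 pixels = 141.97
V = pitch²·Σt = 0.58²·141.97 = 47.759

t(8,6)=1.240 V=47.759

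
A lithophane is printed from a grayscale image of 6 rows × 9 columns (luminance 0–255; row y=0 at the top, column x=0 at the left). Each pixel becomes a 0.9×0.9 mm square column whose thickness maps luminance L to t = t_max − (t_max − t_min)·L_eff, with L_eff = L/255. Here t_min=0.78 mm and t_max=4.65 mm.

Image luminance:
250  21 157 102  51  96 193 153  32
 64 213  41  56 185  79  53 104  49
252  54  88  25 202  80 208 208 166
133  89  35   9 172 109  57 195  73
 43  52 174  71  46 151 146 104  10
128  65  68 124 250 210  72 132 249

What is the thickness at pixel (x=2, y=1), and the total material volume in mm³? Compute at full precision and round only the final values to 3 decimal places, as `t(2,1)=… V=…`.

span = t_max - t_min = 4.65 - 0.78 = 3.870
L(2,1) = 41, L_eff = 41/255 = 0.160784
t(2,1) = 4.65 - 3.870·0.160784 = 4.028
Σt over all 6·9 pixels = 1341129/8500 ≈ 157.7798824
V = pitch²·Σt = 0.9²·1341129/8500 = 127.802

t(2,1)=4.028 V=127.802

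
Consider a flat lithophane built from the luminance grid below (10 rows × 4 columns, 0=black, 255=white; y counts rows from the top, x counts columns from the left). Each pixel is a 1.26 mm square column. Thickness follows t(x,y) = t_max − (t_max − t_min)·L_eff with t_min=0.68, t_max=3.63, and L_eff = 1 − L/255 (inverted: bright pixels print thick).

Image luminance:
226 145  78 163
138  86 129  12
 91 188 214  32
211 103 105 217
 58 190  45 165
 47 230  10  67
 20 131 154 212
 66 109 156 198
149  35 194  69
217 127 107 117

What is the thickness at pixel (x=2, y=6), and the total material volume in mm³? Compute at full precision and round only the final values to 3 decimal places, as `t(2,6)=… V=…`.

span = t_max - t_min = 3.63 - 0.68 = 2.950
L(2,6) = 154, L_eff = 1 - 154/255 = 0.396078 (inverted)
t(2,6) = 3.63 - 2.950·0.396078 = 2.462
Σt over all 10·4 pixels = 434369/5100 ≈ 85.1703922
V = pitch²·Σt = 1.26²·434369/5100 = 135.217

t(2,6)=2.462 V=135.217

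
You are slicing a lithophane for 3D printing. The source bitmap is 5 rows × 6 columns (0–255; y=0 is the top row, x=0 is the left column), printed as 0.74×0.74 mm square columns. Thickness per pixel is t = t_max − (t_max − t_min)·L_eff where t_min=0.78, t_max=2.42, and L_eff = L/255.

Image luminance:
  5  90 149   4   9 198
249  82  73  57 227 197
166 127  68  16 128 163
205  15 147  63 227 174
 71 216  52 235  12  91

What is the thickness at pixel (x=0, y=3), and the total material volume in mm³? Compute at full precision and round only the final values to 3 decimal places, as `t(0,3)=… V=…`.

span = t_max - t_min = 2.42 - 0.78 = 1.640
L(0,3) = 205, L_eff = 205/255 = 0.803922
t(0,3) = 2.42 - 1.640·0.803922 = 1.102
Σt over all 5·6 pixels = 106223/2125 ≈ 49.9872941
V = pitch²·Σt = 0.74²·106223/2125 = 27.373

t(0,3)=1.102 V=27.373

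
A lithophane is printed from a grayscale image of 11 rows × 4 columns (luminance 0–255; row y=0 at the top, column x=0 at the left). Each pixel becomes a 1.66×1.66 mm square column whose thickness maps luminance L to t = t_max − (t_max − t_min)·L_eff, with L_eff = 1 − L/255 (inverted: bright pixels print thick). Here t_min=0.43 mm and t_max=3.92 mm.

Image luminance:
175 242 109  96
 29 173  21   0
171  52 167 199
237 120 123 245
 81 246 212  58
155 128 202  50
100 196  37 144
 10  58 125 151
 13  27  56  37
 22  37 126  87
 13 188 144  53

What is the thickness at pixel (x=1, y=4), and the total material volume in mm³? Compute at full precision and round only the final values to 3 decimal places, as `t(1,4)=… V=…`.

t(1,4)=3.797 V=237.500

span = t_max - t_min = 3.92 - 0.43 = 3.490
L(1,4) = 246, L_eff = 1 - 246/255 = 0.035294 (inverted)
t(1,4) = 3.92 - 3.490·0.035294 = 3.797
Σt over all 11·4 pixels = 439559/5100 ≈ 86.1880392
V = pitch²·Σt = 1.66²·439559/5100 = 237.500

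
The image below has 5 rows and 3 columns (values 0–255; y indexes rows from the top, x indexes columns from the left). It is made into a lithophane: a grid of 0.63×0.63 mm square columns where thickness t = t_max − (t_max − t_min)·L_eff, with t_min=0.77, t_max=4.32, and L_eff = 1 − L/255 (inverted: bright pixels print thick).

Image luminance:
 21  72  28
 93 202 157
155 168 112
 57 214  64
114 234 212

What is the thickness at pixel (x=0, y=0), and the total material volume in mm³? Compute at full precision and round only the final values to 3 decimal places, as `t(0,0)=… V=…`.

t(0,0)=1.062 V=15.099

span = t_max - t_min = 4.32 - 0.77 = 3.550
L(0,0) = 21, L_eff = 1 - 21/255 = 0.917647 (inverted)
t(0,0) = 4.32 - 3.550·0.917647 = 1.062
Σt over all 5·3 pixels = 97009/2550 ≈ 38.0427451
V = pitch²·Σt = 0.63²·97009/2550 = 15.099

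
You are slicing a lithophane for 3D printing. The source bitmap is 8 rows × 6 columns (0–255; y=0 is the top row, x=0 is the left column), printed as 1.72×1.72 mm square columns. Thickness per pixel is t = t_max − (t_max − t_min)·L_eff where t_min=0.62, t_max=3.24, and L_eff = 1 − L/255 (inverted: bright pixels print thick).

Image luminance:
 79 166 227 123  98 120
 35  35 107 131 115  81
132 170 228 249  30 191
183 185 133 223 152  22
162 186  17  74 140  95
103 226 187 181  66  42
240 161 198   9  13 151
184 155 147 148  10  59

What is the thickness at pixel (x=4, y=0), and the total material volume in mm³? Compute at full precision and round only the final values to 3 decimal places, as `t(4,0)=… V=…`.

span = t_max - t_min = 3.24 - 0.62 = 2.620
L(4,0) = 98, L_eff = 1 - 98/255 = 0.615686 (inverted)
t(4,0) = 3.24 - 2.620·0.615686 = 1.627
Σt over all 8·6 pixels = 1187579/12750 ≈ 93.1434510
V = pitch²·Σt = 1.72²·1187579/12750 = 275.556

t(4,0)=1.627 V=275.556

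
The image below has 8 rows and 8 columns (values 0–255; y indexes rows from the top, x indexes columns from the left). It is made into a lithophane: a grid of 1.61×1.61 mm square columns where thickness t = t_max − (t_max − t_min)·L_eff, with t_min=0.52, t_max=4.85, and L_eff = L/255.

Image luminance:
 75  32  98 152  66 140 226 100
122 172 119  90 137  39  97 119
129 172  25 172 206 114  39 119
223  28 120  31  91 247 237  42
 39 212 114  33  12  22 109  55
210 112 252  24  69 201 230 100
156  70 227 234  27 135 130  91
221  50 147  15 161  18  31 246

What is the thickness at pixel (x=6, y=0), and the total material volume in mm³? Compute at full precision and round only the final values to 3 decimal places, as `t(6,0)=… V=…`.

span = t_max - t_min = 4.85 - 0.52 = 4.330
L(6,0) = 226, L_eff = 226/255 = 0.886275
t(6,0) = 4.85 - 4.330·0.886275 = 1.012
Σt over all 8·8 pixels = 1163461/6375 ≈ 182.5036863
V = pitch²·Σt = 1.61²·1163461/6375 = 473.068

t(6,0)=1.012 V=473.068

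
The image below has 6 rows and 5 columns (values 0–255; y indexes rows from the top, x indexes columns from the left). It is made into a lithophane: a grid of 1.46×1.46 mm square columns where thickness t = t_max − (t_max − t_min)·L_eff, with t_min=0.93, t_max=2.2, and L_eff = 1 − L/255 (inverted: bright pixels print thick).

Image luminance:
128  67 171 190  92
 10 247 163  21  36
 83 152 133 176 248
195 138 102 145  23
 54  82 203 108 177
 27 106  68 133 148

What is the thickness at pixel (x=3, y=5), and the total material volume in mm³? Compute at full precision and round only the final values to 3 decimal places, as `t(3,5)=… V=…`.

span = t_max - t_min = 2.2 - 0.93 = 1.270
L(3,5) = 133, L_eff = 1 - 133/255 = 0.478431 (inverted)
t(3,5) = 2.2 - 1.270·0.478431 = 1.592
Σt over all 6·5 pixels = 292988/6375 ≈ 45.9589020
V = pitch²·Σt = 1.46²·292988/6375 = 97.966

t(3,5)=1.592 V=97.966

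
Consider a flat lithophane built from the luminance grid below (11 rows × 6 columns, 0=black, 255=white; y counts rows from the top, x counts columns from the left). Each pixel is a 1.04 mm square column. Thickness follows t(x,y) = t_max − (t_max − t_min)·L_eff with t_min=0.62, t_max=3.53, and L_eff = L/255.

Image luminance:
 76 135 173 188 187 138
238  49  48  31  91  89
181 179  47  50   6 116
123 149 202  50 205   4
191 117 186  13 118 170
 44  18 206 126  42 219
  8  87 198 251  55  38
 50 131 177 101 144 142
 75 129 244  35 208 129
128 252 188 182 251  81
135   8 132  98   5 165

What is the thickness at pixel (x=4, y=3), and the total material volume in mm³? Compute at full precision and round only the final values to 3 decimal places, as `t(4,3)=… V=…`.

span = t_max - t_min = 3.53 - 0.62 = 2.910
L(4,3) = 205, L_eff = 205/255 = 0.803922
t(4,3) = 3.53 - 2.910·0.803922 = 1.191
Σt over all 11·6 pixels = 600613/4250 ≈ 141.3207059
V = pitch²·Σt = 1.04²·600613/4250 = 152.852

t(4,3)=1.191 V=152.852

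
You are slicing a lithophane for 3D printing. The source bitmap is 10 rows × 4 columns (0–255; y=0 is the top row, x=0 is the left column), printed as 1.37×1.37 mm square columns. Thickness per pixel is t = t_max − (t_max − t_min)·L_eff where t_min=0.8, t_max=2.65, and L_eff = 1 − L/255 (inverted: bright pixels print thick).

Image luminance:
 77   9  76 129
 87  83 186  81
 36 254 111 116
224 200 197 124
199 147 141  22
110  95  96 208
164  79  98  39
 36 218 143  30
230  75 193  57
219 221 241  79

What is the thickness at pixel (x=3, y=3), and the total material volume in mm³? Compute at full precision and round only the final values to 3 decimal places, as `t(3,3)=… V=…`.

t(3,3)=1.700 V=129.915

span = t_max - t_min = 2.65 - 0.8 = 1.850
L(3,3) = 124, L_eff = 1 - 124/255 = 0.513725 (inverted)
t(3,3) = 2.65 - 1.850·0.513725 = 1.700
Σt over all 10·4 pixels = 11767/170 ≈ 69.2176471
V = pitch²·Σt = 1.37²·11767/170 = 129.915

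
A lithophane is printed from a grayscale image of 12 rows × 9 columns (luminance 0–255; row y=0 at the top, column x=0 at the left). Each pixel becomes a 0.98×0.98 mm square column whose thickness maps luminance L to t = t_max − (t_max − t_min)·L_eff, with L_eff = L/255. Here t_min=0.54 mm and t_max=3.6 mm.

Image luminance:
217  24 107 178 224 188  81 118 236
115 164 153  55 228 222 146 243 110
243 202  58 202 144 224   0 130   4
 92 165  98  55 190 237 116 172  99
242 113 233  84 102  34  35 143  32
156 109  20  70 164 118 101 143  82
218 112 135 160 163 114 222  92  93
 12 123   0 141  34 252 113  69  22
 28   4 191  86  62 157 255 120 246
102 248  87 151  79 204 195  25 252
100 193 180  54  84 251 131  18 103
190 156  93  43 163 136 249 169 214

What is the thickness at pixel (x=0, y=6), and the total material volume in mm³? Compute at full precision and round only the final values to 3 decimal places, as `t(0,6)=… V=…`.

t(0,6)=0.984 V=208.426

span = t_max - t_min = 3.6 - 0.54 = 3.060
L(0,6) = 218, L_eff = 218/255 = 0.854902
t(0,6) = 3.6 - 3.060·0.854902 = 0.984
Σt over all 12·9 pixels = 217.02
V = pitch²·Σt = 0.98²·217.02 = 208.426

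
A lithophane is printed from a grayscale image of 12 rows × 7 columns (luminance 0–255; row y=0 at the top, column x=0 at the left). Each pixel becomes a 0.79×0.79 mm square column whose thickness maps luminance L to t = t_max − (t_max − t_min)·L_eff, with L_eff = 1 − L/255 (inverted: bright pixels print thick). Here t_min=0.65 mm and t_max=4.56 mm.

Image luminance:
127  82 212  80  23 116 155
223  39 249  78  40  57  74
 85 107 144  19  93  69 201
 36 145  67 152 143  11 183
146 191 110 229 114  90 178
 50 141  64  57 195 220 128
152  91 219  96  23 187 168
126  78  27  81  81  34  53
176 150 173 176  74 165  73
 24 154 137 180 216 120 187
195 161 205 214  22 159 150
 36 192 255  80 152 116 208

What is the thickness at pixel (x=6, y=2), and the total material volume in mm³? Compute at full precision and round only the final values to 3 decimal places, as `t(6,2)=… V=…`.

t(6,2)=3.732 V=134.451

span = t_max - t_min = 4.56 - 0.65 = 3.910
L(6,2) = 201, L_eff = 1 - 201/255 = 0.211765 (inverted)
t(6,2) = 4.56 - 3.910·0.211765 = 3.732
Σt over all 12·7 pixels = 323147/1500 ≈ 215.4313333
V = pitch²·Σt = 0.79²·323147/1500 = 134.451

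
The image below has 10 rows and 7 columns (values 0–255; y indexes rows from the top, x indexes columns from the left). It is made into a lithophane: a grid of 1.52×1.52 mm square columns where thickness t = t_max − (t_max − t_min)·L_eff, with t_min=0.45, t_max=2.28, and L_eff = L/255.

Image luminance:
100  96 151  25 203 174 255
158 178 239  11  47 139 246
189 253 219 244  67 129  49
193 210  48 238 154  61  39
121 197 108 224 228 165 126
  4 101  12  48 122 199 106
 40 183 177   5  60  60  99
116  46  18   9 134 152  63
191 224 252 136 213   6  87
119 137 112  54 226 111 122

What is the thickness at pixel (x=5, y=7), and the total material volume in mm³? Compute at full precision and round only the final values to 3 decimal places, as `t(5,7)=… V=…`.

span = t_max - t_min = 2.28 - 0.45 = 1.830
L(5,7) = 152, L_eff = 152/255 = 0.596078
t(5,7) = 2.28 - 1.830·0.596078 = 1.189
Σt over all 10·7 pixels = 201473/2125 ≈ 94.8108235
V = pitch²·Σt = 1.52²·201473/2125 = 219.051

t(5,7)=1.189 V=219.051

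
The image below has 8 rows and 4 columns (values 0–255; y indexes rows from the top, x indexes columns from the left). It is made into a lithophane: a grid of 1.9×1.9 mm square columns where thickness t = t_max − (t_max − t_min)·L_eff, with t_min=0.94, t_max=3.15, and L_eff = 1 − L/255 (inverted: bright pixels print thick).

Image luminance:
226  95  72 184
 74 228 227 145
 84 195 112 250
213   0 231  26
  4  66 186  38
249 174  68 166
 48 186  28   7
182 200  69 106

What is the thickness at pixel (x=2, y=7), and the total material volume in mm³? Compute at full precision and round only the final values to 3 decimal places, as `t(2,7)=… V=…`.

span = t_max - t_min = 3.15 - 0.94 = 2.210
L(2,7) = 69, L_eff = 1 - 69/255 = 0.729412 (inverted)
t(2,7) = 3.15 - 2.210·0.729412 = 1.538
Σt over all 8·4 pixels = 98927/1500 ≈ 65.9513333
V = pitch²·Σt = 1.9²·98927/1500 = 238.084

t(2,7)=1.538 V=238.084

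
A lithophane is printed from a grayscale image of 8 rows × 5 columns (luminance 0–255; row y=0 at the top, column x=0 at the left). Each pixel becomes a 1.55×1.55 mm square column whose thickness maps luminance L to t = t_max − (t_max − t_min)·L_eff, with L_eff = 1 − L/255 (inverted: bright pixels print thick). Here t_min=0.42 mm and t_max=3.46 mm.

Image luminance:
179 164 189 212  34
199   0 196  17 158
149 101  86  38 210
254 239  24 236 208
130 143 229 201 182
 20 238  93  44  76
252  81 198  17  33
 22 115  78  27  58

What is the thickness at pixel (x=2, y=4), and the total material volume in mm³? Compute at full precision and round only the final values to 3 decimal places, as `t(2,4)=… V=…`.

t(2,4)=3.150 V=187.293

span = t_max - t_min = 3.46 - 0.42 = 3.040
L(2,4) = 229, L_eff = 1 - 229/255 = 0.101961 (inverted)
t(2,4) = 3.46 - 3.040·0.101961 = 3.150
Σt over all 8·5 pixels = 33132/425 ≈ 77.9576471
V = pitch²·Σt = 1.55²·33132/425 = 187.293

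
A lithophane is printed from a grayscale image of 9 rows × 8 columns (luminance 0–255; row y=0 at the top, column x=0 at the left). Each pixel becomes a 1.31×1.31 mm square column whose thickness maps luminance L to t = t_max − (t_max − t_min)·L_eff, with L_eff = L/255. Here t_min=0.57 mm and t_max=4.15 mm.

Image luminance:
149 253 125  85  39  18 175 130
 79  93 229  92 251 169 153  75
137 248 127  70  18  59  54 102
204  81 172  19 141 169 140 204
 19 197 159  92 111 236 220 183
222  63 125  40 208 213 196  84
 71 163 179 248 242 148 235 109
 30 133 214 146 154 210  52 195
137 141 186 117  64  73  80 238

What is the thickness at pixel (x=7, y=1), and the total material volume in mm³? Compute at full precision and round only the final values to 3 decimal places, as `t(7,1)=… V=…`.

t(7,1)=3.097 V=272.012

span = t_max - t_min = 4.15 - 0.57 = 3.580
L(7,1) = 75, L_eff = 75/255 = 0.294118
t(7,1) = 4.15 - 3.580·0.294118 = 3.097
Σt over all 9·8 pixels = 673651/4250 ≈ 158.5061176
V = pitch²·Σt = 1.31²·673651/4250 = 272.012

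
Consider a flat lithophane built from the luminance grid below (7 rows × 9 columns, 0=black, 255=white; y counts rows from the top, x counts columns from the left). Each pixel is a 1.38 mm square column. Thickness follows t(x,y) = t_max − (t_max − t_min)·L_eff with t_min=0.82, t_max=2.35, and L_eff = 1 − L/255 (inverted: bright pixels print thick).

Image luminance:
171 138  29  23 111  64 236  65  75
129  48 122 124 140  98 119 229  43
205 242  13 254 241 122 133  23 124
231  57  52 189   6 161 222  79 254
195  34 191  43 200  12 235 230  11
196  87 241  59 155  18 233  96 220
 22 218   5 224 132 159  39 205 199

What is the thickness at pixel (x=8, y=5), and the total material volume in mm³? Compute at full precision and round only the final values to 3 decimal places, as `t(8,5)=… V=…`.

t(8,5)=2.140 V=192.432

span = t_max - t_min = 2.35 - 0.82 = 1.530
L(8,5) = 220, L_eff = 1 - 220/255 = 0.137255 (inverted)
t(8,5) = 2.35 - 1.530·0.137255 = 2.140
Σt over all 7·9 pixels = 101.046
V = pitch²·Σt = 1.38²·101.046 = 192.432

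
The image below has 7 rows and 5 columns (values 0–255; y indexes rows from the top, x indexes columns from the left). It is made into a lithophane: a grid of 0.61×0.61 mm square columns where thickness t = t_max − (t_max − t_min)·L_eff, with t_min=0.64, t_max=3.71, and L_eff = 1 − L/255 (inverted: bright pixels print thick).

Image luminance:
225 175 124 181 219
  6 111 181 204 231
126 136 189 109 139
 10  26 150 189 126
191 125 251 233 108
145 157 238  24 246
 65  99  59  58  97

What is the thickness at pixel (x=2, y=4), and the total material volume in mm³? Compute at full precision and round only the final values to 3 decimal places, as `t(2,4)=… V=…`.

t(2,4)=3.662 V=30.523

span = t_max - t_min = 3.71 - 0.64 = 3.070
L(2,4) = 251, L_eff = 1 - 251/255 = 0.015686 (inverted)
t(2,4) = 3.71 - 3.070·0.015686 = 3.662
Σt over all 7·5 pixels = 697257/8500 ≈ 82.0302353
V = pitch²·Σt = 0.61²·697257/8500 = 30.523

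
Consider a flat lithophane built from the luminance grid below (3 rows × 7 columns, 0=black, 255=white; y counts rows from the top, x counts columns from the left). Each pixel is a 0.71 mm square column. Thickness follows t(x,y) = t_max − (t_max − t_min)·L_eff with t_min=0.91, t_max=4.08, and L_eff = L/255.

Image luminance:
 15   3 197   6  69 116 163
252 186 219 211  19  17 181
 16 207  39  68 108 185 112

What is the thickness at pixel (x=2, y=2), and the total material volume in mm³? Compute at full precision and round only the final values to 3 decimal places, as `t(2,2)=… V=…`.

t(2,2)=3.595 V=28.220

span = t_max - t_min = 4.08 - 0.91 = 3.170
L(2,2) = 39, L_eff = 39/255 = 0.152941
t(2,2) = 4.08 - 3.170·0.152941 = 3.595
Σt over all 3·7 pixels = 1427527/25500 ≈ 55.9814510
V = pitch²·Σt = 0.71²·1427527/25500 = 28.220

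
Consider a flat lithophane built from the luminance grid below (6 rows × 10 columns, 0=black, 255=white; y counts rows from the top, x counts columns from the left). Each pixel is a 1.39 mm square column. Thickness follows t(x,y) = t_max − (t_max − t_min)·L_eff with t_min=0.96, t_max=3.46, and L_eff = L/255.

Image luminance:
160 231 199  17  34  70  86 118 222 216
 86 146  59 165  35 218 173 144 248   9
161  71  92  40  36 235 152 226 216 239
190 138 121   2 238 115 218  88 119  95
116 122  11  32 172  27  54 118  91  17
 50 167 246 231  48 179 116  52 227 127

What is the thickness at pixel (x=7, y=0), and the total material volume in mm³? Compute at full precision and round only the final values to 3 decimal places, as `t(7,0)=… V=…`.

span = t_max - t_min = 3.46 - 0.96 = 2.500
L(7,0) = 118, L_eff = 118/255 = 0.462745
t(7,0) = 3.46 - 2.500·0.462745 = 2.303
Σt over all 6·10 pixels = 67721/510 ≈ 132.7862745
V = pitch²·Σt = 1.39²·67721/510 = 256.556

t(7,0)=2.303 V=256.556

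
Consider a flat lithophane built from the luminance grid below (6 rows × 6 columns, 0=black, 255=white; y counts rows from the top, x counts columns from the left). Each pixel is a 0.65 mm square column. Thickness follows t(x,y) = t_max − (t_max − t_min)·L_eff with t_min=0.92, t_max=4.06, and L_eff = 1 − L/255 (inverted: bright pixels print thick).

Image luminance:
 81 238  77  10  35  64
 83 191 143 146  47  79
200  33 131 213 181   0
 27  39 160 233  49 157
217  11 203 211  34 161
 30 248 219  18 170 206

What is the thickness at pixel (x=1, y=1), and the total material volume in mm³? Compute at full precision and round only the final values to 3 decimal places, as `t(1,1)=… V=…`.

t(1,1)=3.272 V=36.598

span = t_max - t_min = 4.06 - 0.92 = 3.140
L(1,1) = 191, L_eff = 1 - 191/255 = 0.250980 (inverted)
t(1,1) = 4.06 - 3.140·0.250980 = 3.272
Σt over all 6·6 pixels = 220889/2550 ≈ 86.6231373
V = pitch²·Σt = 0.65²·220889/2550 = 36.598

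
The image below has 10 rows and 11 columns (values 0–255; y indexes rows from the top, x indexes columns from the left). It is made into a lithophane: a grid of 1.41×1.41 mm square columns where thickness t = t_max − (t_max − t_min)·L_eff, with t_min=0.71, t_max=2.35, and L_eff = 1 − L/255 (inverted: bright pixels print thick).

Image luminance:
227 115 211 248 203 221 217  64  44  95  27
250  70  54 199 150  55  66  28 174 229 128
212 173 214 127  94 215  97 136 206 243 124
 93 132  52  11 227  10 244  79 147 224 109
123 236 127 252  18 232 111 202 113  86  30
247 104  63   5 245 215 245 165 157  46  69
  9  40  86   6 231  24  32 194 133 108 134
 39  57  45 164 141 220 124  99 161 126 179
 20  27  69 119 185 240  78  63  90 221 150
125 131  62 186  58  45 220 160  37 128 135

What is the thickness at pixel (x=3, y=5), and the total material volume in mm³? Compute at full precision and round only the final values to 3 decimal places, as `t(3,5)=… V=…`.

t(3,5)=0.742 V=337.295

span = t_max - t_min = 2.35 - 0.71 = 1.640
L(3,5) = 5, L_eff = 1 - 5/255 = 0.980392 (inverted)
t(3,5) = 2.35 - 1.640·0.980392 = 0.742
Σt over all 10·11 pixels = 2163127/12750 ≈ 169.6570196
V = pitch²·Σt = 1.41²·2163127/12750 = 337.295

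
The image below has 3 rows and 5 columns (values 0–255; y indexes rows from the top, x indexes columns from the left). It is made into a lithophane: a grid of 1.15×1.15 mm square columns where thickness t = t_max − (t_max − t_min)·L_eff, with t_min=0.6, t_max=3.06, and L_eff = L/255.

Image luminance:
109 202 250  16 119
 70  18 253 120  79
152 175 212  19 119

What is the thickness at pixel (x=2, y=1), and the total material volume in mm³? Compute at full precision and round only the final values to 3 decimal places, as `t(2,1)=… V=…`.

t(2,1)=0.619 V=36.296

span = t_max - t_min = 3.06 - 0.6 = 2.460
L(2,1) = 253, L_eff = 253/255 = 0.992157
t(2,1) = 3.06 - 2.460·0.992157 = 0.619
Σt over all 3·5 pixels = 58321/2125 ≈ 27.4451765
V = pitch²·Σt = 1.15²·58321/2125 = 36.296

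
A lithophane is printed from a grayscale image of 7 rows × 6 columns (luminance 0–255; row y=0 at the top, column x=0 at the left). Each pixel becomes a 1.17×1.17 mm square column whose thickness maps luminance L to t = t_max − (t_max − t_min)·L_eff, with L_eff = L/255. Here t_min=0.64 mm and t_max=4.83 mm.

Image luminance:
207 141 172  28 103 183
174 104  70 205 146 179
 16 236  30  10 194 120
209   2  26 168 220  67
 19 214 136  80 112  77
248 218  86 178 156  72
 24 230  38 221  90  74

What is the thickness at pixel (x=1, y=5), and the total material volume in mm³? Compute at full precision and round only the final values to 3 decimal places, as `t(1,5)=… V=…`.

t(1,5)=1.248 V=158.865

span = t_max - t_min = 4.83 - 0.64 = 4.190
L(1,5) = 218, L_eff = 218/255 = 0.854902
t(1,5) = 4.83 - 4.190·0.854902 = 1.248
Σt over all 7·6 pixels = 986451/8500 ≈ 116.0530588
V = pitch²·Σt = 1.17²·986451/8500 = 158.865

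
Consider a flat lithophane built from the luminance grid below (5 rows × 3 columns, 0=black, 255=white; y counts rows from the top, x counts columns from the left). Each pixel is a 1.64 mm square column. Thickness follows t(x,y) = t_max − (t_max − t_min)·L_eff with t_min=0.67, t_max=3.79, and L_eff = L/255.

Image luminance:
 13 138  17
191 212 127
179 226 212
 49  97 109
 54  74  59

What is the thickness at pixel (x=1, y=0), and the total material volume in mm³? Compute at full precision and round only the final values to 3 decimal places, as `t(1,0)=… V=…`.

span = t_max - t_min = 3.79 - 0.67 = 3.120
L(1,0) = 138, L_eff = 138/255 = 0.541176
t(1,0) = 3.79 - 3.120·0.541176 = 2.102
Σt over all 5·3 pixels = 300497/8500 ≈ 35.3525882
V = pitch²·Σt = 1.64²·300497/8500 = 95.084

t(1,0)=2.102 V=95.084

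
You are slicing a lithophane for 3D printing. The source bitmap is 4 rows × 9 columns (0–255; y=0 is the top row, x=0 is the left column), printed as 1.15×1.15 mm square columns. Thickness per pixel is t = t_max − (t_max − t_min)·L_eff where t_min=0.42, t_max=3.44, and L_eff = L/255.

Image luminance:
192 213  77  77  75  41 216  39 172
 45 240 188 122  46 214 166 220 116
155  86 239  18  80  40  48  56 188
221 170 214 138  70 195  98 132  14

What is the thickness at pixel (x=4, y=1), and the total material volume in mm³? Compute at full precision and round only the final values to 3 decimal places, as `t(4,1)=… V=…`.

span = t_max - t_min = 3.44 - 0.42 = 3.020
L(4,1) = 46, L_eff = 46/255 = 0.180392
t(4,1) = 3.44 - 3.020·0.180392 = 2.895
Σt over all 4·9 pixels = 881189/12750 ≈ 69.1128627
V = pitch²·Σt = 1.15²·881189/12750 = 91.402

t(4,1)=2.895 V=91.402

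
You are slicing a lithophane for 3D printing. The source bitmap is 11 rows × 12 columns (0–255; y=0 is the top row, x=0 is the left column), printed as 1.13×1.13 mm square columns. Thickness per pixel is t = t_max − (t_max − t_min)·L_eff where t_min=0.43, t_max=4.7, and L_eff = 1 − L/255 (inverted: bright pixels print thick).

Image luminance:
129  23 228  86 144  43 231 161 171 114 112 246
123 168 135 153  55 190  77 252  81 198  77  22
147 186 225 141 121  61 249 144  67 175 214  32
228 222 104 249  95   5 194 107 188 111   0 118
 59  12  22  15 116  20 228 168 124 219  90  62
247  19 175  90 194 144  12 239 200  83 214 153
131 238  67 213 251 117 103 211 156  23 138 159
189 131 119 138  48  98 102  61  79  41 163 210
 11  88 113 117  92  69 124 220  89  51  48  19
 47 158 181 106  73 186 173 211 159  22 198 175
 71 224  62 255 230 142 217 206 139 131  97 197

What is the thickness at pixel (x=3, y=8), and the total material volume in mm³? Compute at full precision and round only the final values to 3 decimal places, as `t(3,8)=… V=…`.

span = t_max - t_min = 4.7 - 0.43 = 4.270
L(3,8) = 117, L_eff = 1 - 117/255 = 0.541176 (inverted)
t(3,8) = 4.7 - 4.270·0.541176 = 2.389
Σt over all 11·12 pixels = 1479103/4250 ≈ 348.0242353
V = pitch²·Σt = 1.13²·1479103/4250 = 444.392

t(3,8)=2.389 V=444.392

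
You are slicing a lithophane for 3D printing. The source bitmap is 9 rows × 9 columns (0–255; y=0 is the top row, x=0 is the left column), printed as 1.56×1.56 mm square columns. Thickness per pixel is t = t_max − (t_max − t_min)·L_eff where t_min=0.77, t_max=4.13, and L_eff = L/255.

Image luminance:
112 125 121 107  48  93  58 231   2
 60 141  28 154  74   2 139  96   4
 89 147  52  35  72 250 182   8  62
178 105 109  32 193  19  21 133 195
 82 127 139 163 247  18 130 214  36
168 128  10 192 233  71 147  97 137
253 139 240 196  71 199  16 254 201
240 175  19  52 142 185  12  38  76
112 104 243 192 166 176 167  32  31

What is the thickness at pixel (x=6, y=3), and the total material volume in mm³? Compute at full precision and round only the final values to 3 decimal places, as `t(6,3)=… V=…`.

t(6,3)=3.853 V=507.976

span = t_max - t_min = 4.13 - 0.77 = 3.360
L(6,3) = 21, L_eff = 21/255 = 0.082353
t(6,3) = 4.13 - 3.360·0.082353 = 3.853
Σt over all 9·9 pixels = 1774241/8500 ≈ 208.7342353
V = pitch²·Σt = 1.56²·1774241/8500 = 507.976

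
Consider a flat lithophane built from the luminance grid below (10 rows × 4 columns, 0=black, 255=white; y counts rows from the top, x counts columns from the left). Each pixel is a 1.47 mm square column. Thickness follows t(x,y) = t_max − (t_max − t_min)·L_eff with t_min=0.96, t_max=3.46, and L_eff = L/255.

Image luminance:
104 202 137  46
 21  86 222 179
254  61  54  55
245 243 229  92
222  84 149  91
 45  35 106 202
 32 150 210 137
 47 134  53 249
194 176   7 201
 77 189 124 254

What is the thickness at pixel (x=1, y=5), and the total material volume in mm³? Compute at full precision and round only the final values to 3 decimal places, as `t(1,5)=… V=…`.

span = t_max - t_min = 3.46 - 0.96 = 2.500
L(1,5) = 35, L_eff = 35/255 = 0.137255
t(1,5) = 3.46 - 2.500·0.137255 = 3.117
Σt over all 10·4 pixels = 21797/255 ≈ 85.4784314
V = pitch²·Σt = 1.47²·21797/255 = 184.710

t(1,5)=3.117 V=184.710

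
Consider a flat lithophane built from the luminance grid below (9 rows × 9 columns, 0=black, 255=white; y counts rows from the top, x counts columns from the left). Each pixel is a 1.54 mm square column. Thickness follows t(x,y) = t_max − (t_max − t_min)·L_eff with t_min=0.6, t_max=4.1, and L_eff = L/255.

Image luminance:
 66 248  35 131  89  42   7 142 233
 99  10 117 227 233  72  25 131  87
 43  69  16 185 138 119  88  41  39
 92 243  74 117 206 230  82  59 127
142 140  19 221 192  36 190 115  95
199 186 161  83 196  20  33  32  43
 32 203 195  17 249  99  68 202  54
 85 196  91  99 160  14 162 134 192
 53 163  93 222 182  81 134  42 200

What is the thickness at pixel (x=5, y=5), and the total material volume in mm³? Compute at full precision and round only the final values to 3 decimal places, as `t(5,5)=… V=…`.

span = t_max - t_min = 4.1 - 0.6 = 3.500
L(5,5) = 20, L_eff = 20/255 = 0.078431
t(5,5) = 4.1 - 3.500·0.078431 = 3.825
Σt over all 9·9 pixels = 51481/255 ≈ 201.8862745
V = pitch²·Σt = 1.54²·51481/255 = 478.793

t(5,5)=3.825 V=478.793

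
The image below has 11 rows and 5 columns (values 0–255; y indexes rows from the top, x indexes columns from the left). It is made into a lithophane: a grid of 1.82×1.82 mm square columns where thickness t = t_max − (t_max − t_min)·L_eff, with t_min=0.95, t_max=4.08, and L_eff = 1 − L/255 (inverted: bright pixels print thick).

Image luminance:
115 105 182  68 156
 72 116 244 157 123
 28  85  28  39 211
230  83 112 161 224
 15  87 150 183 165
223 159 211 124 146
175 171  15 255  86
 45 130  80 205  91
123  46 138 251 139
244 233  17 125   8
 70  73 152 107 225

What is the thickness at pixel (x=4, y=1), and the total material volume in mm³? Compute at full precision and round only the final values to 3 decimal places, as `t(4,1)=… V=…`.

t(4,1)=2.460 V=466.055

span = t_max - t_min = 4.08 - 0.95 = 3.130
L(4,1) = 123, L_eff = 1 - 123/255 = 0.517647 (inverted)
t(4,1) = 4.08 - 3.130·0.517647 = 2.460
Σt over all 11·5 pixels = 1195951/8500 ≈ 140.7001176
V = pitch²·Σt = 1.82²·1195951/8500 = 466.055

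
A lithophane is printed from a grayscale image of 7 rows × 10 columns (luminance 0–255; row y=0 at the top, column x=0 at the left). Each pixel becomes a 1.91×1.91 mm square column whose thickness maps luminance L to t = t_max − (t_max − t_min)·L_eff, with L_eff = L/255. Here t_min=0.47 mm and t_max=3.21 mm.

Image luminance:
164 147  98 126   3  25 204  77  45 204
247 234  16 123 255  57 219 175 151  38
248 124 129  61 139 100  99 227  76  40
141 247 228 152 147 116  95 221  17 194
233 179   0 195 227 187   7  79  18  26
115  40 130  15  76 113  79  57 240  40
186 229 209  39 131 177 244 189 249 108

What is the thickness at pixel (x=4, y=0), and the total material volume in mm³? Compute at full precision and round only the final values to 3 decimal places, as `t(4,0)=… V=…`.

span = t_max - t_min = 3.21 - 0.47 = 2.740
L(4,0) = 3, L_eff = 3/255 = 0.011765
t(4,0) = 3.21 - 2.740·0.011765 = 3.178
Σt over all 7·10 pixels = 1600963/12750 ≈ 125.5657255
V = pitch²·Σt = 1.91²·1600963/12750 = 458.076

t(4,0)=3.178 V=458.076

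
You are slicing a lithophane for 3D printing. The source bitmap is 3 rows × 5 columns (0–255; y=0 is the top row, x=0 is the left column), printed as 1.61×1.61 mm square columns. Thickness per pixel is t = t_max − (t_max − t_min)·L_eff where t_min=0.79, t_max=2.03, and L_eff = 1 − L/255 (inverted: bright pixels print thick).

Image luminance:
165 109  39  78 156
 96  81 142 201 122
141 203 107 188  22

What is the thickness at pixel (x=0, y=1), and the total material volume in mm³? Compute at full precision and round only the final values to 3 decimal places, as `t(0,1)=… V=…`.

span = t_max - t_min = 2.03 - 0.79 = 1.240
L(0,1) = 96, L_eff = 1 - 96/255 = 0.623529 (inverted)
t(0,1) = 2.03 - 1.240·0.623529 = 1.257
Σt over all 3·5 pixels = 21263/1020 ≈ 20.8460784
V = pitch²·Σt = 1.61²·21263/1020 = 54.035

t(0,1)=1.257 V=54.035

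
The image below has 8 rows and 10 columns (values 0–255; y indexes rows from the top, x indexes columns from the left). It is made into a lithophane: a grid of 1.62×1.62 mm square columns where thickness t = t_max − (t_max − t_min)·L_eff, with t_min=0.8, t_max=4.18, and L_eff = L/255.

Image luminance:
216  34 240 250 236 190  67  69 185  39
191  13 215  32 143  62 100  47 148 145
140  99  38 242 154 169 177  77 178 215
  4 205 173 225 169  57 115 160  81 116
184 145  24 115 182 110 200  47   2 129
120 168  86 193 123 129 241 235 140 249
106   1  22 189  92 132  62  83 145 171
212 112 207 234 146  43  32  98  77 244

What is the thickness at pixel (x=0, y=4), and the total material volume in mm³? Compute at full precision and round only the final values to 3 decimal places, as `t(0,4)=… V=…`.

span = t_max - t_min = 4.18 - 0.8 = 3.380
L(0,4) = 184, L_eff = 184/255 = 0.721569
t(0,4) = 4.18 - 3.380·0.721569 = 1.741
Σt over all 8·10 pixels = 1232213/6375 ≈ 193.2883137
V = pitch²·Σt = 1.62²·1232213/6375 = 507.266

t(0,4)=1.741 V=507.266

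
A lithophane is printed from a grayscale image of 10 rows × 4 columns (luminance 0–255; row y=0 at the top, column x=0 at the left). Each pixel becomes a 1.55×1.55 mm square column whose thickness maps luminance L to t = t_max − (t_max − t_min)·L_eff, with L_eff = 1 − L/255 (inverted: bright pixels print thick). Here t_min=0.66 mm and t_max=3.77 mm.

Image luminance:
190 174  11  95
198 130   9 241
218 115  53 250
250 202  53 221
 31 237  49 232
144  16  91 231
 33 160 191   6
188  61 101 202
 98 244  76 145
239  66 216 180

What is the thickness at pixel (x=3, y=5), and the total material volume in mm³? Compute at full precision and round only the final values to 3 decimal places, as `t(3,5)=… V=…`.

t(3,5)=3.477 V=228.889

span = t_max - t_min = 3.77 - 0.66 = 3.110
L(3,5) = 231, L_eff = 1 - 231/255 = 0.094118 (inverted)
t(3,5) = 3.77 - 3.110·0.094118 = 3.477
Σt over all 10·4 pixels = 2429417/25500 ≈ 95.2712549
V = pitch²·Σt = 1.55²·2429417/25500 = 228.889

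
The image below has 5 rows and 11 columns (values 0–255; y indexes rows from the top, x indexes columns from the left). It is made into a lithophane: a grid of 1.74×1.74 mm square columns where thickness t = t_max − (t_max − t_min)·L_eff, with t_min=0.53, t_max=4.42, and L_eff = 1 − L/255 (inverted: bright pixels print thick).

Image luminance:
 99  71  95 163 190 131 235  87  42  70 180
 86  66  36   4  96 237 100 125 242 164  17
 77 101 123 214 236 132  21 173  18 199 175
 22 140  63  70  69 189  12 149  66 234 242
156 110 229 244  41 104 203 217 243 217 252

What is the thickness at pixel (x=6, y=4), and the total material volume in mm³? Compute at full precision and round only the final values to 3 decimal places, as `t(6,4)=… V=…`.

t(6,4)=3.627 V=424.348

span = t_max - t_min = 4.42 - 0.53 = 3.890
L(6,4) = 203, L_eff = 1 - 203/255 = 0.203922 (inverted)
t(6,4) = 4.42 - 3.890·0.203922 = 3.627
Σt over all 5·11 pixels = 1787039/12750 ≈ 140.1599216
V = pitch²·Σt = 1.74²·1787039/12750 = 424.348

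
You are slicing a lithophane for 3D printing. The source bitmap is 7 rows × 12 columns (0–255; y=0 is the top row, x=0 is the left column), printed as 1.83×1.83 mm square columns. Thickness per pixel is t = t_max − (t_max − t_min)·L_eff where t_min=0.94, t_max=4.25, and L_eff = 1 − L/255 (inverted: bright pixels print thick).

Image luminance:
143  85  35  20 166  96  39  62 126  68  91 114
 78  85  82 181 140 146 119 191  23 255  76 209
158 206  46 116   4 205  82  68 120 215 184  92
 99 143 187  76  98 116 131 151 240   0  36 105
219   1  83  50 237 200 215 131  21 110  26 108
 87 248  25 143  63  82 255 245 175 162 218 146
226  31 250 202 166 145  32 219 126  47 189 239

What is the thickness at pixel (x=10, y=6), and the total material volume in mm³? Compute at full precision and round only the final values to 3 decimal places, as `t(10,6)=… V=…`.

t(10,6)=3.393 V=726.516

span = t_max - t_min = 4.25 - 0.94 = 3.310
L(10,6) = 189, L_eff = 1 - 189/255 = 0.258824 (inverted)
t(10,6) = 4.25 - 3.310·0.258824 = 3.393
Σt over all 7·12 pixels = 553201/2550 ≈ 216.9415686
V = pitch²·Σt = 1.83²·553201/2550 = 726.516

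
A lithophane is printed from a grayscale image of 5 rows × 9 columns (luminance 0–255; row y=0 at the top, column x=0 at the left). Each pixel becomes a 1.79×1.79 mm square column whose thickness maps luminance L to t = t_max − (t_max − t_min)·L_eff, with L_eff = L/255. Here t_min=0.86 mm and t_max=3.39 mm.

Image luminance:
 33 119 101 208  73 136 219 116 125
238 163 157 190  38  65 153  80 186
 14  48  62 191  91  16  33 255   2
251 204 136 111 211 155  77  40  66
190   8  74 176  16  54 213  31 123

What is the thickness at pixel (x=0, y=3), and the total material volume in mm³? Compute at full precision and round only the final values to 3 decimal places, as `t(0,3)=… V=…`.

t(0,3)=0.900 V=321.953

span = t_max - t_min = 3.39 - 0.86 = 2.530
L(0,3) = 251, L_eff = 251/255 = 0.984314
t(0,3) = 3.39 - 2.530·0.984314 = 0.900
Σt over all 5·9 pixels = 2562281/25500 ≈ 100.4816078
V = pitch²·Σt = 1.79²·2562281/25500 = 321.953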